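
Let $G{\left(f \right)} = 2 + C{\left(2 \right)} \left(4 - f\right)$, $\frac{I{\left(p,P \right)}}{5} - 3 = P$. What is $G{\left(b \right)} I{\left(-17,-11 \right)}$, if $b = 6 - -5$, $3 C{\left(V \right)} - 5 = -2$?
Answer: $200$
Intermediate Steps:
$I{\left(p,P \right)} = 15 + 5 P$
$C{\left(V \right)} = 1$ ($C{\left(V \right)} = \frac{5}{3} + \frac{1}{3} \left(-2\right) = \frac{5}{3} - \frac{2}{3} = 1$)
$b = 11$ ($b = 6 + 5 = 11$)
$G{\left(f \right)} = 6 - f$ ($G{\left(f \right)} = 2 + 1 \left(4 - f\right) = 2 - \left(-4 + f\right) = 6 - f$)
$G{\left(b \right)} I{\left(-17,-11 \right)} = \left(6 - 11\right) \left(15 + 5 \left(-11\right)\right) = \left(6 - 11\right) \left(15 - 55\right) = \left(-5\right) \left(-40\right) = 200$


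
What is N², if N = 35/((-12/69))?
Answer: 648025/16 ≈ 40502.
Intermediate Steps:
N = -805/4 (N = 35/((-12*1/69)) = 35/(-4/23) = 35*(-23/4) = -805/4 ≈ -201.25)
N² = (-805/4)² = 648025/16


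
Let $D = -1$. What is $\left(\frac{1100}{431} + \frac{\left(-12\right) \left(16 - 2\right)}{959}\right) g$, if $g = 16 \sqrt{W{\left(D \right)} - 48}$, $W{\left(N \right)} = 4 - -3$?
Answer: $\frac{2245696 i \sqrt{41}}{59047} \approx 243.53 i$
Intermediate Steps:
$W{\left(N \right)} = 7$ ($W{\left(N \right)} = 4 + 3 = 7$)
$g = 16 i \sqrt{41}$ ($g = 16 \sqrt{7 - 48} = 16 \sqrt{-41} = 16 i \sqrt{41} \approx 102.45 i$)
$\left(\frac{1100}{431} + \frac{\left(-12\right) \left(16 - 2\right)}{959}\right) g = \left(\frac{1100}{431} + \frac{\left(-12\right) \left(16 - 2\right)}{959}\right) 16 i \sqrt{41} = \left(1100 \cdot \frac{1}{431} + \left(-12\right) 14 \cdot \frac{1}{959}\right) 16 i \sqrt{41} = \left(\frac{1100}{431} - \frac{24}{137}\right) 16 i \sqrt{41} = \frac{140356 \cdot 16 i \sqrt{41}}{59047} = \frac{2245696 i \sqrt{41}}{59047}$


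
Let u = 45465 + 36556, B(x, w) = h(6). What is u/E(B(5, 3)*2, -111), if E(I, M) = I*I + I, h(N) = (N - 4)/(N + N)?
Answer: 738189/4 ≈ 1.8455e+5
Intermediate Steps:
h(N) = (-4 + N)/(2*N) (h(N) = (-4 + N)/((2*N)) = (-4 + N)*(1/(2*N)) = (-4 + N)/(2*N))
B(x, w) = ⅙ (B(x, w) = (½)*(-4 + 6)/6 = (½)*(⅙)*2 = ⅙)
E(I, M) = I + I² (E(I, M) = I² + I = I + I²)
u = 82021
u/E(B(5, 3)*2, -111) = 82021/((((⅙)*2)*(1 + (⅙)*2))) = 82021/(((1 + ⅓)/3)) = 82021/(((⅓)*(4/3))) = 82021/(4/9) = 82021*(9/4) = 738189/4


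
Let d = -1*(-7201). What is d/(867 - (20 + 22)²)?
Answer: -7201/897 ≈ -8.0279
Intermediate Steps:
d = 7201
d/(867 - (20 + 22)²) = 7201/(867 - (20 + 22)²) = 7201/(867 - 1*42²) = 7201/(867 - 1*1764) = 7201/(867 - 1764) = 7201/(-897) = 7201*(-1/897) = -7201/897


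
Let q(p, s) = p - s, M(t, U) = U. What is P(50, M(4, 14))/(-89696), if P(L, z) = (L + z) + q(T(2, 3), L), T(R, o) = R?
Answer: -1/5606 ≈ -0.00017838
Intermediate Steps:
P(L, z) = 2 + z (P(L, z) = (L + z) + (2 - L) = 2 + z)
P(50, M(4, 14))/(-89696) = (2 + 14)/(-89696) = 16*(-1/89696) = -1/5606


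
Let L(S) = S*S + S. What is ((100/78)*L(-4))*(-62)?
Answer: -12400/13 ≈ -953.85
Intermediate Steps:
L(S) = S + S² (L(S) = S² + S = S + S²)
((100/78)*L(-4))*(-62) = ((100/78)*(-4*(1 - 4)))*(-62) = ((100*(1/78))*(-4*(-3)))*(-62) = ((50/39)*12)*(-62) = (200/13)*(-62) = -12400/13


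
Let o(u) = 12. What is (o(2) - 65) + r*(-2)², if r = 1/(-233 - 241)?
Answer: -12563/237 ≈ -53.008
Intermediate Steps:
r = -1/474 (r = 1/(-474) = -1/474 ≈ -0.0021097)
(o(2) - 65) + r*(-2)² = (12 - 65) - 1/474*(-2)² = -53 - 1/474*4 = -53 - 2/237 = -12563/237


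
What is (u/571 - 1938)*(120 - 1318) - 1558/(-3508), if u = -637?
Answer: 2326624492429/1001534 ≈ 2.3231e+6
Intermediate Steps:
(u/571 - 1938)*(120 - 1318) - 1558/(-3508) = (-637/571 - 1938)*(120 - 1318) - 1558/(-3508) = (-637*1/571 - 1938)*(-1198) - 1558*(-1)/3508 = (-637/571 - 1938)*(-1198) - 1*(-779/1754) = -1107235/571*(-1198) + 779/1754 = 1326467530/571 + 779/1754 = 2326624492429/1001534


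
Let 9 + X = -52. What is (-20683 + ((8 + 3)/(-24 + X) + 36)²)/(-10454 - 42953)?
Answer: 140138274/385865575 ≈ 0.36318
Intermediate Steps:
X = -61 (X = -9 - 52 = -61)
(-20683 + ((8 + 3)/(-24 + X) + 36)²)/(-10454 - 42953) = (-20683 + ((8 + 3)/(-24 - 61) + 36)²)/(-10454 - 42953) = (-20683 + (11/(-85) + 36)²)/(-53407) = (-20683 + (11*(-1/85) + 36)²)*(-1/53407) = (-20683 + (-11/85 + 36)²)*(-1/53407) = (-20683 + (3049/85)²)*(-1/53407) = (-20683 + 9296401/7225)*(-1/53407) = -140138274/7225*(-1/53407) = 140138274/385865575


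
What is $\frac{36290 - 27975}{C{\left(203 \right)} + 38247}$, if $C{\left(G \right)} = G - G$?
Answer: $\frac{8315}{38247} \approx 0.2174$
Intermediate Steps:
$C{\left(G \right)} = 0$
$\frac{36290 - 27975}{C{\left(203 \right)} + 38247} = \frac{36290 - 27975}{0 + 38247} = \frac{8315}{38247}$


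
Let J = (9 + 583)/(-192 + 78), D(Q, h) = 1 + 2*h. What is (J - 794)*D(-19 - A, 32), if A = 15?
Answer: -2961010/57 ≈ -51948.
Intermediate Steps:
J = -296/57 (J = 592/(-114) = 592*(-1/114) = -296/57 ≈ -5.1930)
(J - 794)*D(-19 - A, 32) = (-296/57 - 794)*(1 + 2*32) = -45554*(1 + 64)/57 = -45554/57*65 = -2961010/57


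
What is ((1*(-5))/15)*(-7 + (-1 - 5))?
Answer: 13/3 ≈ 4.3333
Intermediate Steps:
((1*(-5))/15)*(-7 + (-1 - 5)) = (-5*1/15)*(-7 - 6) = -1/3*(-13) = 13/3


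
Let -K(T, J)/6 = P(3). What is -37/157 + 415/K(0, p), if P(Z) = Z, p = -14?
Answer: -65821/2826 ≈ -23.291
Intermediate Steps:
K(T, J) = -18 (K(T, J) = -6*3 = -18)
-37/157 + 415/K(0, p) = -37/157 + 415/(-18) = -37*1/157 + 415*(-1/18) = -37/157 - 415/18 = -65821/2826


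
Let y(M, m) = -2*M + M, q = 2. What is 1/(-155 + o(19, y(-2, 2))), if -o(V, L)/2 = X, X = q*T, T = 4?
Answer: -1/171 ≈ -0.0058480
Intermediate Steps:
X = 8 (X = 2*4 = 8)
y(M, m) = -M
o(V, L) = -16 (o(V, L) = -2*8 = -16)
1/(-155 + o(19, y(-2, 2))) = 1/(-155 - 16) = 1/(-171) = -1/171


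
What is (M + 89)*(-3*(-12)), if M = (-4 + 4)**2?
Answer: 3204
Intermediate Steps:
M = 0 (M = 0**2 = 0)
(M + 89)*(-3*(-12)) = (0 + 89)*(-3*(-12)) = 89*36 = 3204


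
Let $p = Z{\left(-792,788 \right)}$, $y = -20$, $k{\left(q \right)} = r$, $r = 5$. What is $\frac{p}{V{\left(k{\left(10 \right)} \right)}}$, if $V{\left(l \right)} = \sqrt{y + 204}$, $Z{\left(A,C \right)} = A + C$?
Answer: $- \frac{\sqrt{46}}{23} \approx -0.29488$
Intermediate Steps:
$k{\left(q \right)} = 5$
$V{\left(l \right)} = 2 \sqrt{46}$ ($V{\left(l \right)} = \sqrt{-20 + 204} = \sqrt{184} = 2 \sqrt{46}$)
$p = -4$ ($p = -792 + 788 = -4$)
$\frac{p}{V{\left(k{\left(10 \right)} \right)}} = - \frac{4}{2 \sqrt{46}} = - 4 \frac{\sqrt{46}}{92} = - \frac{\sqrt{46}}{23}$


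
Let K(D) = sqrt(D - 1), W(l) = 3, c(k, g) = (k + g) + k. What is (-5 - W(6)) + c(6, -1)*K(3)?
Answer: -8 + 11*sqrt(2) ≈ 7.5564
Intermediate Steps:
c(k, g) = g + 2*k (c(k, g) = (g + k) + k = g + 2*k)
K(D) = sqrt(-1 + D)
(-5 - W(6)) + c(6, -1)*K(3) = (-5 - 1*3) + (-1 + 2*6)*sqrt(-1 + 3) = (-5 - 3) + (-1 + 12)*sqrt(2) = -8 + 11*sqrt(2)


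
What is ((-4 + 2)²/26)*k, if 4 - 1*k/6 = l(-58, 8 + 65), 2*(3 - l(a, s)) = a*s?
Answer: -25392/13 ≈ -1953.2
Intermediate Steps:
l(a, s) = 3 - a*s/2
k = -12696 (k = 24 - 6*(3 - ½*(-58)*(8 + 65)) = 24 - 6*(3 - ½*(-58)*73) = 24 - 6*(3 + 2117) = 24 - 6*2120 = 24 - 12720 = -12696)
((-4 + 2)²/26)*k = ((-4 + 2)²/26)*(-12696) = ((-2)²*(1/26))*(-12696) = (4*(1/26))*(-12696) = (2/13)*(-12696) = -25392/13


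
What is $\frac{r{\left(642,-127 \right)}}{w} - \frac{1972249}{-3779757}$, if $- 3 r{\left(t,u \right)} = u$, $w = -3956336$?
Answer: $\frac{7802719709951}{14953988690352} \approx 0.52178$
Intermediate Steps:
$r{\left(t,u \right)} = - \frac{u}{3}$
$\frac{r{\left(642,-127 \right)}}{w} - \frac{1972249}{-3779757} = \frac{\left(- \frac{1}{3}\right) \left(-127\right)}{-3956336} - \frac{1972249}{-3779757} = \frac{127}{3} \left(- \frac{1}{3956336}\right) - - \frac{1972249}{3779757} = - \frac{127}{11869008} + \frac{1972249}{3779757} = \frac{7802719709951}{14953988690352}$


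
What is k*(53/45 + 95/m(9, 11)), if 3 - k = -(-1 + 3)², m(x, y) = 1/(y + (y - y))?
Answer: 329546/45 ≈ 7323.2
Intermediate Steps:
m(x, y) = 1/y (m(x, y) = 1/(y + 0) = 1/y)
k = 7 (k = 3 - (-1)*(-1 + 3)² = 3 - (-1)*2² = 3 - (-1)*4 = 3 - 1*(-4) = 3 + 4 = 7)
k*(53/45 + 95/m(9, 11)) = 7*(53/45 + 95/(1/11)) = 7*(53*(1/45) + 95/(1/11)) = 7*(53/45 + 95*11) = 7*(53/45 + 1045) = 7*(47078/45) = 329546/45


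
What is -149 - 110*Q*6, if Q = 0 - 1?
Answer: 511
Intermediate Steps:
Q = -1
-149 - 110*Q*6 = -149 - (-110)*6 = -149 - 110*(-6) = -149 + 660 = 511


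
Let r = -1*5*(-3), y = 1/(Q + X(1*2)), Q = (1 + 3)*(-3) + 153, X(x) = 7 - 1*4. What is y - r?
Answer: -2159/144 ≈ -14.993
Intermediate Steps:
X(x) = 3 (X(x) = 7 - 4 = 3)
Q = 141 (Q = 4*(-3) + 153 = -12 + 153 = 141)
y = 1/144 (y = 1/(141 + 3) = 1/144 ≈ 0.0069444)
r = 15 (r = -5*(-3) = 15)
y - r = 1/144 - 1*15 = 1/144 - 15 = -2159/144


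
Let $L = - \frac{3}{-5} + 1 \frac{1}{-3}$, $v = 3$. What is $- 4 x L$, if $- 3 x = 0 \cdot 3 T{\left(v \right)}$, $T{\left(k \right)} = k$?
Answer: $0$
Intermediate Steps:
$L = \frac{4}{15}$ ($L = \left(-3\right) \left(- \frac{1}{5}\right) + 1 \left(- \frac{1}{3}\right) = \frac{3}{5} - \frac{1}{3} = \frac{4}{15} \approx 0.26667$)
$x = 0$ ($x = - \frac{0 \cdot 3 \cdot 3}{3} = - \frac{0 \cdot 3}{3} = \left(- \frac{1}{3}\right) 0 = 0$)
$- 4 x L = \left(-4\right) 0 \cdot \frac{4}{15} = 0 \cdot \frac{4}{15} = 0$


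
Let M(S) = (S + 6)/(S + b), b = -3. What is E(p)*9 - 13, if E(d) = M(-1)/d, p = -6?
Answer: -89/8 ≈ -11.125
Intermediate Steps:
M(S) = (6 + S)/(-3 + S) (M(S) = (S + 6)/(S - 3) = (6 + S)/(-3 + S))
E(d) = -5/(4*d) (E(d) = ((6 - 1)/(-3 - 1))/d = (5/(-4))/d = (-¼*5)/d = -5/(4*d))
E(p)*9 - 13 = -5/4/(-6)*9 - 13 = -5/4*(-⅙)*9 - 13 = (5/24)*9 - 13 = 15/8 - 13 = -89/8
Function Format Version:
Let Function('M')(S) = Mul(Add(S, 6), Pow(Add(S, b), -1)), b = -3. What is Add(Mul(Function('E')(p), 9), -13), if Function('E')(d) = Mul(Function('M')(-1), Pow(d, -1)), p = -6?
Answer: Rational(-89, 8) ≈ -11.125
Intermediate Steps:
Function('M')(S) = Mul(Pow(Add(-3, S), -1), Add(6, S)) (Function('M')(S) = Mul(Add(S, 6), Pow(Add(S, -3), -1)) = Mul(Add(6, S), Pow(Add(-3, S), -1)) = Mul(Pow(Add(-3, S), -1), Add(6, S)))
Function('E')(d) = Mul(Rational(-5, 4), Pow(d, -1)) (Function('E')(d) = Mul(Mul(Pow(Add(-3, -1), -1), Add(6, -1)), Pow(d, -1)) = Mul(Mul(Pow(-4, -1), 5), Pow(d, -1)) = Mul(Mul(Rational(-1, 4), 5), Pow(d, -1)) = Mul(Rational(-5, 4), Pow(d, -1)))
Add(Mul(Function('E')(p), 9), -13) = Add(Mul(Mul(Rational(-5, 4), Pow(-6, -1)), 9), -13) = Add(Mul(Mul(Rational(-5, 4), Rational(-1, 6)), 9), -13) = Add(Mul(Rational(5, 24), 9), -13) = Add(Rational(15, 8), -13) = Rational(-89, 8)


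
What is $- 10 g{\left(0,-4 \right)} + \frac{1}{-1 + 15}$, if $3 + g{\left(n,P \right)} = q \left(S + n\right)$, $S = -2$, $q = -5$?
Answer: $- \frac{979}{14} \approx -69.929$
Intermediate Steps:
$g{\left(n,P \right)} = 7 - 5 n$ ($g{\left(n,P \right)} = -3 - 5 \left(-2 + n\right) = -3 - \left(-10 + 5 n\right) = 7 - 5 n$)
$- 10 g{\left(0,-4 \right)} + \frac{1}{-1 + 15} = - 10 \left(7 - 0\right) + \frac{1}{-1 + 15} = - 10 \left(7 + 0\right) + \frac{1}{14} = \left(-10\right) 7 + \frac{1}{14} = -70 + \frac{1}{14} = - \frac{979}{14}$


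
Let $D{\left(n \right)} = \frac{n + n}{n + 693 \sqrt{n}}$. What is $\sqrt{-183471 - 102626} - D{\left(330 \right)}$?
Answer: $\frac{20}{14543} - \frac{42 \sqrt{330}}{14543} + i \sqrt{286097} \approx -0.051088 + 534.88 i$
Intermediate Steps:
$D{\left(n \right)} = \frac{2 n}{n + 693 \sqrt{n}}$
$\sqrt{-183471 - 102626} - D{\left(330 \right)} = \sqrt{-183471 - 102626} - 2 \cdot 330 \frac{1}{330 + 693 \sqrt{330}} = \sqrt{-286097} - \frac{660}{330 + 693 \sqrt{330}} = i \sqrt{286097} - \frac{660}{330 + 693 \sqrt{330}} = - \frac{660}{330 + 693 \sqrt{330}} + i \sqrt{286097}$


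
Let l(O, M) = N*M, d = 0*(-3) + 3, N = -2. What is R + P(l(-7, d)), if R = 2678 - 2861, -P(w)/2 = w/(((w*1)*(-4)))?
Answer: -365/2 ≈ -182.50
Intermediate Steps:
d = 3 (d = 0 + 3 = 3)
l(O, M) = -2*M
P(w) = 1/2 (P(w) = -2*w/((w*1)*(-4)) = -2*w/(w*(-4)) = -2*w/((-4*w)) = -2*w*(-1/(4*w)) = -2*(-1/4) = 1/2)
R = -183
R + P(l(-7, d)) = -183 + 1/2 = -365/2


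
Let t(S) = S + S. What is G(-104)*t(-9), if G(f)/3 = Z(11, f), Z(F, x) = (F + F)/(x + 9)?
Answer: 1188/95 ≈ 12.505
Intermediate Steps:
Z(F, x) = 2*F/(9 + x) (Z(F, x) = (2*F)/(9 + x) = 2*F/(9 + x))
t(S) = 2*S
G(f) = 66/(9 + f) (G(f) = 3*(2*11/(9 + f)) = 3*(22/(9 + f)) = 66/(9 + f))
G(-104)*t(-9) = (66/(9 - 104))*(2*(-9)) = (66/(-95))*(-18) = (66*(-1/95))*(-18) = -66/95*(-18) = 1188/95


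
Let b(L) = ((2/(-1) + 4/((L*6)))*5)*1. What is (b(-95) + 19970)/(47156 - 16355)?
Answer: 1137718/1755657 ≈ 0.64803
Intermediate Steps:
b(L) = -10 + 10/(3*L) (b(L) = ((2*(-1) + 4/((6*L)))*5)*1 = ((-2 + 4*(1/(6*L)))*5)*1 = ((-2 + 2/(3*L))*5)*1 = (-10 + 10/(3*L))*1 = -10 + 10/(3*L))
(b(-95) + 19970)/(47156 - 16355) = ((-10 + (10/3)/(-95)) + 19970)/(47156 - 16355) = ((-10 + (10/3)*(-1/95)) + 19970)/30801 = ((-10 - 2/57) + 19970)*(1/30801) = (-572/57 + 19970)*(1/30801) = (1137718/57)*(1/30801) = 1137718/1755657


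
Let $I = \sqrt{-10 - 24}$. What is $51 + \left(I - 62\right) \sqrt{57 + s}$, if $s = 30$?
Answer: $51 + \sqrt{87} \left(-62 + i \sqrt{34}\right) \approx -527.3 + 54.388 i$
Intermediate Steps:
$I = i \sqrt{34}$ ($I = \sqrt{-34} = i \sqrt{34} \approx 5.8309 i$)
$51 + \left(I - 62\right) \sqrt{57 + s} = 51 + \left(i \sqrt{34} - 62\right) \sqrt{57 + 30} = 51 + \left(-62 + i \sqrt{34}\right) \sqrt{87} = 51 + \sqrt{87} \left(-62 + i \sqrt{34}\right)$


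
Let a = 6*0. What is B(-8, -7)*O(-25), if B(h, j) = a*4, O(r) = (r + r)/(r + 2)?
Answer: 0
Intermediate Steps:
a = 0
O(r) = 2*r/(2 + r) (O(r) = (2*r)/(2 + r) = 2*r/(2 + r))
B(h, j) = 0 (B(h, j) = 0*4 = 0)
B(-8, -7)*O(-25) = 0*(2*(-25)/(2 - 25)) = 0*(2*(-25)/(-23)) = 0*(2*(-25)*(-1/23)) = 0*(50/23) = 0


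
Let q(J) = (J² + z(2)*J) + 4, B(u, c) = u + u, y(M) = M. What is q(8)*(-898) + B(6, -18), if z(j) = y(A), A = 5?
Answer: -96972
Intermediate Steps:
z(j) = 5
B(u, c) = 2*u
q(J) = 4 + J² + 5*J (q(J) = (J² + 5*J) + 4 = 4 + J² + 5*J)
q(8)*(-898) + B(6, -18) = (4 + 8² + 5*8)*(-898) + 2*6 = (4 + 64 + 40)*(-898) + 12 = 108*(-898) + 12 = -96984 + 12 = -96972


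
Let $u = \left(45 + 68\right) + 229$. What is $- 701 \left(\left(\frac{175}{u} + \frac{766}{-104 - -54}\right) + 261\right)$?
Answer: $- \frac{1475562239}{8550} \approx -1.7258 \cdot 10^{5}$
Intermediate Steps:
$u = 342$ ($u = 113 + 229 = 342$)
$- 701 \left(\left(\frac{175}{u} + \frac{766}{-104 - -54}\right) + 261\right) = - 701 \left(\left(\frac{175}{342} + \frac{766}{-104 - -54}\right) + 261\right) = - 701 \left(\left(175 \cdot \frac{1}{342} + \frac{766}{-104 + 54}\right) + 261\right) = - 701 \left(\left(\frac{175}{342} + \frac{766}{-50}\right) + 261\right) = - 701 \left(\left(\frac{175}{342} + 766 \left(- \frac{1}{50}\right)\right) + 261\right) = - 701 \left(\left(\frac{175}{342} - \frac{383}{25}\right) + 261\right) = - 701 \left(- \frac{126611}{8550} + 261\right) = \left(-701\right) \frac{2104939}{8550} = - \frac{1475562239}{8550}$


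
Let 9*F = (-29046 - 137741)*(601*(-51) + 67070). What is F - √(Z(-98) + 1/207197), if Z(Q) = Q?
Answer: -6074215753/9 - 3*I*√467466475565/207197 ≈ -6.7491e+8 - 9.8995*I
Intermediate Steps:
F = -6074215753/9 (F = ((-29046 - 137741)*(601*(-51) + 67070))/9 = (-166787*(-30651 + 67070))/9 = (-166787*36419)/9 = (⅑)*(-6074215753) = -6074215753/9 ≈ -6.7491e+8)
F - √(Z(-98) + 1/207197) = -6074215753/9 - √(-98 + 1/207197) = -6074215753/9 - √(-20305305/207197) = -6074215753/9 - 3*I*√467466475565/207197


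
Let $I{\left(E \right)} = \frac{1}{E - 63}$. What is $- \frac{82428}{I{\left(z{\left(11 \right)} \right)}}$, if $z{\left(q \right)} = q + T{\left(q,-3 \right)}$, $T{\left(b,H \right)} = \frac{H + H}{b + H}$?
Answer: $4348077$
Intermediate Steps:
$T{\left(b,H \right)} = \frac{2 H}{H + b}$
$z{\left(q \right)} = q - \frac{6}{-3 + q}$ ($z{\left(q \right)} = q + 2 \left(-3\right) \frac{1}{-3 + q} = q - \frac{6}{-3 + q}$)
$I{\left(E \right)} = \frac{1}{-63 + E}$
$- \frac{82428}{I{\left(z{\left(11 \right)} \right)}} = - \frac{82428}{\frac{1}{-63 + \frac{-6 + 11 \left(-3 + 11\right)}{-3 + 11}}} = - \frac{82428}{\frac{1}{-63 + \frac{-6 + 11 \cdot 8}{8}}} = - \frac{82428}{\frac{1}{-63 + \frac{-6 + 88}{8}}} = - \frac{82428}{\frac{1}{-63 + \frac{1}{8} \cdot 82}} = - \frac{82428}{\frac{1}{-63 + \frac{41}{4}}} = - \frac{82428}{\frac{1}{- \frac{211}{4}}} = - \frac{82428}{- \frac{4}{211}} = \left(-82428\right) \left(- \frac{211}{4}\right) = 4348077$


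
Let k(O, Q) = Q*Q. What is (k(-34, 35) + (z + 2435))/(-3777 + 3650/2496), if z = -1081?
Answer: -3218592/4711871 ≈ -0.68308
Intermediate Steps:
k(O, Q) = Q**2
(k(-34, 35) + (z + 2435))/(-3777 + 3650/2496) = (35**2 + (-1081 + 2435))/(-3777 + 3650/2496) = (1225 + 1354)/(-3777 + 3650*(1/2496)) = 2579/(-3777 + 1825/1248) = 2579/(-4711871/1248) = 2579*(-1248/4711871) = -3218592/4711871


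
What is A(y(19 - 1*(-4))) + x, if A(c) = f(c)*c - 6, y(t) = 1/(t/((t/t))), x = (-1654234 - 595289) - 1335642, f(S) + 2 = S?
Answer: -1896555504/529 ≈ -3.5852e+6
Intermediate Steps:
f(S) = -2 + S
x = -3585165 (x = -2249523 - 1335642 = -3585165)
y(t) = 1/t (y(t) = 1/(t/1) = 1/(t*1) = 1/t)
A(c) = -6 + c*(-2 + c) (A(c) = (-2 + c)*c - 6 = c*(-2 + c) - 6 = -6 + c*(-2 + c))
A(y(19 - 1*(-4))) + x = (-6 + (-2 + 1/(19 - 1*(-4)))/(19 - 1*(-4))) - 3585165 = (-6 + (-2 + 1/(19 + 4))/(19 + 4)) - 3585165 = (-6 + (-2 + 1/23)/23) - 3585165 = (-6 + (1/23)*(-45/23)) - 3585165 = (-6 - 45/529) - 3585165 = -3219/529 - 3585165 = -1896555504/529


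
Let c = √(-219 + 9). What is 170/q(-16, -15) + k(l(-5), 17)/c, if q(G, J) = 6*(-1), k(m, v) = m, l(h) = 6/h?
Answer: -85/3 + I*√210/175 ≈ -28.333 + 0.082808*I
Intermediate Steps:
c = I*√210 (c = √(-210) = I*√210 ≈ 14.491*I)
q(G, J) = -6
170/q(-16, -15) + k(l(-5), 17)/c = 170/(-6) + (6/(-5))/((I*√210)) = 170*(-⅙) + (6*(-⅕))*(-I*√210/210) = -85/3 - (-1)*I*√210/175 = -85/3 + I*√210/175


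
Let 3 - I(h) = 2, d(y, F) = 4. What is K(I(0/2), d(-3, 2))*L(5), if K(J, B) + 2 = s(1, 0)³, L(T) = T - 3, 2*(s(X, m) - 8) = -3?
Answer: 2181/4 ≈ 545.25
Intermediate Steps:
s(X, m) = 13/2 (s(X, m) = 8 + (½)*(-3) = 8 - 3/2 = 13/2)
I(h) = 1 (I(h) = 3 - 1*2 = 3 - 2 = 1)
L(T) = -3 + T
K(J, B) = 2181/8 (K(J, B) = -2 + (13/2)³ = -2 + 2197/8 = 2181/8)
K(I(0/2), d(-3, 2))*L(5) = 2181*(-3 + 5)/8 = (2181/8)*2 = 2181/4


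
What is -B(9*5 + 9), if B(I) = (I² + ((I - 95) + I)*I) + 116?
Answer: -3734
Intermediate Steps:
B(I) = 116 + I² + I*(-95 + 2*I) (B(I) = (I² + ((-95 + I) + I)*I) + 116 = (I² + (-95 + 2*I)*I) + 116 = (I² + I*(-95 + 2*I)) + 116 = 116 + I² + I*(-95 + 2*I))
-B(9*5 + 9) = -(116 - 95*(9*5 + 9) + 3*(9*5 + 9)²) = -(116 - 95*(45 + 9) + 3*(45 + 9)²) = -(116 - 95*54 + 3*54²) = -(116 - 5130 + 3*2916) = -(116 - 5130 + 8748) = -1*3734 = -3734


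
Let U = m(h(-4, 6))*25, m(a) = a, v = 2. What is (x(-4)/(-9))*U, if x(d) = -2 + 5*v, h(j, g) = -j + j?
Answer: 0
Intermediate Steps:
h(j, g) = 0
U = 0 (U = 0*25 = 0)
x(d) = 8 (x(d) = -2 + 5*2 = -2 + 10 = 8)
(x(-4)/(-9))*U = (8/(-9))*0 = (8*(-1/9))*0 = -8/9*0 = 0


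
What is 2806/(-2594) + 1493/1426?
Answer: -64257/1849522 ≈ -0.034742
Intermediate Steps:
2806/(-2594) + 1493/1426 = 2806*(-1/2594) + 1493*(1/1426) = -1403/1297 + 1493/1426 = -64257/1849522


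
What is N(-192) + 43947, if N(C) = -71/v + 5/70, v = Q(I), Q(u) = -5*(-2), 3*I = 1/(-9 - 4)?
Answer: 1537899/35 ≈ 43940.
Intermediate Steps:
I = -1/39 (I = 1/(3*(-9 - 4)) = (⅓)/(-13) = (⅓)*(-1/13) = -1/39 ≈ -0.025641)
Q(u) = 10 (Q(u) = -1*(-10) = 10)
v = 10
N(C) = -246/35 (N(C) = -71/10 + 5/70 = -71*⅒ + 5*(1/70) = -71/10 + 1/14 = -246/35)
N(-192) + 43947 = -246/35 + 43947 = 1537899/35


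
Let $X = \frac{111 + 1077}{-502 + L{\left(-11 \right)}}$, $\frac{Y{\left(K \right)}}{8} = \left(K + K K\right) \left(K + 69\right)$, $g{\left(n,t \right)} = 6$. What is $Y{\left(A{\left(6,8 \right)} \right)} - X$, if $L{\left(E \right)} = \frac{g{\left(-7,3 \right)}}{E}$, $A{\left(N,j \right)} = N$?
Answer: $\frac{34829667}{1382} \approx 25202.0$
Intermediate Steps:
$L{\left(E \right)} = \frac{6}{E}$
$Y{\left(K \right)} = 8 \left(69 + K\right) \left(K + K^{2}\right)$ ($Y{\left(K \right)} = 8 \left(K + K K\right) \left(K + 69\right) = 8 \left(K + K^{2}\right) \left(69 + K\right) = 8 \left(69 + K\right) \left(K + K^{2}\right)$)
$X = - \frac{3267}{1382}$ ($X = \frac{111 + 1077}{-502 + \frac{6}{-11}} = \frac{1188}{-502 + 6 \left(- \frac{1}{11}\right)} = \frac{1188}{-502 - \frac{6}{11}} = \frac{1188}{- \frac{5528}{11}} = 1188 \left(- \frac{11}{5528}\right) = - \frac{3267}{1382} \approx -2.364$)
$Y{\left(A{\left(6,8 \right)} \right)} - X = 8 \cdot 6 \left(69 + 6^{2} + 70 \cdot 6\right) - - \frac{3267}{1382} = 8 \cdot 6 \left(69 + 36 + 420\right) + \frac{3267}{1382} = 8 \cdot 6 \cdot 525 + \frac{3267}{1382} = 25200 + \frac{3267}{1382} = \frac{34829667}{1382}$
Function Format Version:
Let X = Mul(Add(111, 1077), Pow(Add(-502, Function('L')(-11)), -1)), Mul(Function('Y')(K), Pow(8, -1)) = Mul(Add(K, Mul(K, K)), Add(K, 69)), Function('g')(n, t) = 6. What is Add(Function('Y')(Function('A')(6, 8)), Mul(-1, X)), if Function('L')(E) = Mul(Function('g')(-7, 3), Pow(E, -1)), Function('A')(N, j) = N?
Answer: Rational(34829667, 1382) ≈ 25202.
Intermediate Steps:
Function('L')(E) = Mul(6, Pow(E, -1))
Function('Y')(K) = Mul(8, Add(69, K), Add(K, Pow(K, 2))) (Function('Y')(K) = Mul(8, Mul(Add(K, Mul(K, K)), Add(K, 69))) = Mul(8, Mul(Add(K, Pow(K, 2)), Add(69, K))) = Mul(8, Mul(Add(69, K), Add(K, Pow(K, 2)))) = Mul(8, Add(69, K), Add(K, Pow(K, 2))))
X = Rational(-3267, 1382) (X = Mul(Add(111, 1077), Pow(Add(-502, Mul(6, Pow(-11, -1))), -1)) = Mul(1188, Pow(Add(-502, Mul(6, Rational(-1, 11))), -1)) = Mul(1188, Pow(Add(-502, Rational(-6, 11)), -1)) = Mul(1188, Pow(Rational(-5528, 11), -1)) = Mul(1188, Rational(-11, 5528)) = Rational(-3267, 1382) ≈ -2.3640)
Add(Function('Y')(Function('A')(6, 8)), Mul(-1, X)) = Add(Mul(8, 6, Add(69, Pow(6, 2), Mul(70, 6))), Mul(-1, Rational(-3267, 1382))) = Add(Mul(8, 6, Add(69, 36, 420)), Rational(3267, 1382)) = Add(Mul(8, 6, 525), Rational(3267, 1382)) = Add(25200, Rational(3267, 1382)) = Rational(34829667, 1382)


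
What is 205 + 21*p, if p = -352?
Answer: -7187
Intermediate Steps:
205 + 21*p = 205 + 21*(-352) = 205 - 7392 = -7187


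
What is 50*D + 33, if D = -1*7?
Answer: -317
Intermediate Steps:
D = -7
50*D + 33 = 50*(-7) + 33 = -350 + 33 = -317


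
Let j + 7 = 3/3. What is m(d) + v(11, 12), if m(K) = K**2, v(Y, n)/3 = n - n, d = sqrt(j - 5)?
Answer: -11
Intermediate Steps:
j = -6 (j = -7 + 3/3 = -7 + 3*(1/3) = -7 + 1 = -6)
d = I*sqrt(11) (d = sqrt(-6 - 5) = sqrt(-11) = I*sqrt(11) ≈ 3.3166*I)
v(Y, n) = 0 (v(Y, n) = 3*(n - n) = 3*0 = 0)
m(d) + v(11, 12) = (I*sqrt(11))**2 + 0 = -11 + 0 = -11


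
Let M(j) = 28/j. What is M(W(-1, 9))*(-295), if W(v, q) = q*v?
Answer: 8260/9 ≈ 917.78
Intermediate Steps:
M(W(-1, 9))*(-295) = (28/((9*(-1))))*(-295) = (28/(-9))*(-295) = (28*(-1/9))*(-295) = -28/9*(-295) = 8260/9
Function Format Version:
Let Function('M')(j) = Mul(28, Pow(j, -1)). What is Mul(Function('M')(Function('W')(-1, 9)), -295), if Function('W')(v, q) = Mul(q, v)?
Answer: Rational(8260, 9) ≈ 917.78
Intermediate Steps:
Mul(Function('M')(Function('W')(-1, 9)), -295) = Mul(Mul(28, Pow(Mul(9, -1), -1)), -295) = Mul(Mul(28, Pow(-9, -1)), -295) = Mul(Mul(28, Rational(-1, 9)), -295) = Mul(Rational(-28, 9), -295) = Rational(8260, 9)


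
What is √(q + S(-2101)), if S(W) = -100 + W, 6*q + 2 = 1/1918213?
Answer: I*√2409886563146754/1046298 ≈ 46.918*I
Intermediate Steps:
q = -3836425/11509278 (q = -⅓ + (⅙)/1918213 = -⅓ + (⅙)*(1/1918213) = -⅓ + 1/11509278 = -3836425/11509278 ≈ -0.33333)
√(q + S(-2101)) = √(-3836425/11509278 + (-100 - 2101)) = √(-3836425/11509278 - 2201) = √(-25335757303/11509278) = I*√2409886563146754/1046298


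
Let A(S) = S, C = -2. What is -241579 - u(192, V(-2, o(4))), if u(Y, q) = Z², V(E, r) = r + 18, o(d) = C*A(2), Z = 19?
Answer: -241940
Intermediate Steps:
o(d) = -4 (o(d) = -2*2 = -4)
V(E, r) = 18 + r
u(Y, q) = 361 (u(Y, q) = 19² = 361)
-241579 - u(192, V(-2, o(4))) = -241579 - 1*361 = -241579 - 361 = -241940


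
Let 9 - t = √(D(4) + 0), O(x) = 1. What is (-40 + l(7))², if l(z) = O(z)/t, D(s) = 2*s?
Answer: 8473929/5329 - 11644*√2/5329 ≈ 1587.1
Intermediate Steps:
t = 9 - 2*√2 (t = 9 - √(2*4 + 0) = 9 - √(8 + 0) = 9 - √8 = 9 - 2*√2 ≈ 6.1716)
l(z) = 1/(9 - 2*√2)
(-40 + l(7))² = (-40 + (9/73 + 2*√2/73))² = (-2911/73 + 2*√2/73)²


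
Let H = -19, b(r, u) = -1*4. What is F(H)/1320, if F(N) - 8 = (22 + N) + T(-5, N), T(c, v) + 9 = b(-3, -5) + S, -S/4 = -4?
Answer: 7/660 ≈ 0.010606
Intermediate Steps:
b(r, u) = -4
S = 16 (S = -4*(-4) = 16)
T(c, v) = 3 (T(c, v) = -9 + (-4 + 16) = -9 + 12 = 3)
F(N) = 33 + N (F(N) = 8 + ((22 + N) + 3) = 8 + (25 + N) = 33 + N)
F(H)/1320 = (33 - 19)/1320 = 14*(1/1320) = 7/660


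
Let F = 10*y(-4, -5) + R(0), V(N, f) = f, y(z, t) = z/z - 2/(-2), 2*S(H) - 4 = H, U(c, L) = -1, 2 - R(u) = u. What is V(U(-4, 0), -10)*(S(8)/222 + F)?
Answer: -8150/37 ≈ -220.27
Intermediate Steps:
R(u) = 2 - u
S(H) = 2 + H/2
y(z, t) = 2 (y(z, t) = 1 - 2*(-½) = 1 + 1 = 2)
F = 22 (F = 10*2 + (2 - 1*0) = 20 + (2 + 0) = 20 + 2 = 22)
V(U(-4, 0), -10)*(S(8)/222 + F) = -10*((2 + (½)*8)/222 + 22) = -10*((2 + 4)*(1/222) + 22) = -10*(6*(1/222) + 22) = -10*(1/37 + 22) = -10*815/37 = -8150/37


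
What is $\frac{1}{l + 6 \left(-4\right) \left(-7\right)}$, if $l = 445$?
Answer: $\frac{1}{613} \approx 0.0016313$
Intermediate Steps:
$\frac{1}{l + 6 \left(-4\right) \left(-7\right)} = \frac{1}{445 + 6 \left(-4\right) \left(-7\right)} = \frac{1}{445 - -168} = \frac{1}{445 + 168} = \frac{1}{613}$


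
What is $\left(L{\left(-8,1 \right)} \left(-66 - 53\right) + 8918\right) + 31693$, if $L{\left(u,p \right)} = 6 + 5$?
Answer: $39302$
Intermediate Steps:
$L{\left(u,p \right)} = 11$
$\left(L{\left(-8,1 \right)} \left(-66 - 53\right) + 8918\right) + 31693 = \left(11 \left(-66 - 53\right) + 8918\right) + 31693 = \left(11 \left(-119\right) + 8918\right) + 31693 = \left(-1309 + 8918\right) + 31693 = 7609 + 31693 = 39302$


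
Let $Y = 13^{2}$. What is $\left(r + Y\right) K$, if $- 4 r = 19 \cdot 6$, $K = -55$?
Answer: $- \frac{15455}{2} \approx -7727.5$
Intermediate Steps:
$Y = 169$
$r = - \frac{57}{2}$ ($r = - \frac{19 \cdot 6}{4} = \left(- \frac{1}{4}\right) 114 = - \frac{57}{2} \approx -28.5$)
$\left(r + Y\right) K = \left(- \frac{57}{2} + 169\right) \left(-55\right) = \frac{281}{2} \left(-55\right) = - \frac{15455}{2}$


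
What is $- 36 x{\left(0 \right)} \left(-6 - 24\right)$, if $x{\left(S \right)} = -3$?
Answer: $-3240$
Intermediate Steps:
$- 36 x{\left(0 \right)} \left(-6 - 24\right) = \left(-36\right) \left(-3\right) \left(-6 - 24\right) = 108 \left(-6 - 24\right) = 108 \left(-30\right) = -3240$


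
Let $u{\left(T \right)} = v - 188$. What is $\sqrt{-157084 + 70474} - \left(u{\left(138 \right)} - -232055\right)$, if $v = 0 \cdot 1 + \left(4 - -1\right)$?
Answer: $-231872 + i \sqrt{86610} \approx -2.3187 \cdot 10^{5} + 294.3 i$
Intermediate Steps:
$v = 5$ ($v = 0 + \left(4 + 1\right) = 0 + 5 = 5$)
$u{\left(T \right)} = -183$ ($u{\left(T \right)} = 5 - 188 = -183$)
$\sqrt{-157084 + 70474} - \left(u{\left(138 \right)} - -232055\right) = \sqrt{-157084 + 70474} - \left(-183 - -232055\right) = \sqrt{-86610} - \left(-183 + 232055\right) = i \sqrt{86610} - 231872 = -231872 + i \sqrt{86610}$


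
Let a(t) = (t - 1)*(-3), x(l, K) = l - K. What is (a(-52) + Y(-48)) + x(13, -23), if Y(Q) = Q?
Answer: 147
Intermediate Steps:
a(t) = 3 - 3*t (a(t) = (-1 + t)*(-3) = 3 - 3*t)
(a(-52) + Y(-48)) + x(13, -23) = ((3 - 3*(-52)) - 48) + (13 - 1*(-23)) = ((3 + 156) - 48) + (13 + 23) = (159 - 48) + 36 = 111 + 36 = 147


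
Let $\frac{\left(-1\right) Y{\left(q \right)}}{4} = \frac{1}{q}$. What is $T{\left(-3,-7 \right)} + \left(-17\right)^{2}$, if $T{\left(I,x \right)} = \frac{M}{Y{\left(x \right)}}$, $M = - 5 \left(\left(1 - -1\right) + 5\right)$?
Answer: $\frac{911}{4} \approx 227.75$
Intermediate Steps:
$Y{\left(q \right)} = - \frac{4}{q}$
$M = -35$ ($M = - 5 \left(\left(1 + 1\right) + 5\right) = - 5 \left(2 + 5\right) = \left(-5\right) 7 = -35$)
$T{\left(I,x \right)} = \frac{35 x}{4}$ ($T{\left(I,x \right)} = - \frac{35}{\left(-4\right) \frac{1}{x}} = - 35 \left(- \frac{x}{4}\right) = \frac{35 x}{4}$)
$T{\left(-3,-7 \right)} + \left(-17\right)^{2} = \frac{35}{4} \left(-7\right) + \left(-17\right)^{2} = - \frac{245}{4} + 289 = \frac{911}{4}$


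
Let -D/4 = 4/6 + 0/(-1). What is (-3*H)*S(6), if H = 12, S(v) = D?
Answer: 96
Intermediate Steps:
D = -8/3 (D = -4*(4/6 + 0/(-1)) = -4*(4*(⅙) + 0*(-1)) = -4*(⅔ + 0) = -4*⅔ = -8/3 ≈ -2.6667)
S(v) = -8/3
(-3*H)*S(6) = -3*12*(-8/3) = -36*(-8/3) = 96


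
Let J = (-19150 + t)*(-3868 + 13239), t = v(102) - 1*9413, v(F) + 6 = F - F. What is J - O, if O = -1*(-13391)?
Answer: -267733490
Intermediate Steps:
v(F) = -6 (v(F) = -6 + (F - F) = -6 + 0 = -6)
O = 13391
t = -9419 (t = -6 - 1*9413 = -6 - 9413 = -9419)
J = -267720099 (J = (-19150 - 9419)*(-3868 + 13239) = -28569*9371 = -267720099)
J - O = -267720099 - 1*13391 = -267720099 - 13391 = -267733490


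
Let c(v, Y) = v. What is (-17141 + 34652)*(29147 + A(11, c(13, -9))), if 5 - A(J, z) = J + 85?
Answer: 508799616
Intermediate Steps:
A(J, z) = -80 - J (A(J, z) = 5 - (J + 85) = 5 - (85 + J) = 5 + (-85 - J) = -80 - J)
(-17141 + 34652)*(29147 + A(11, c(13, -9))) = (-17141 + 34652)*(29147 + (-80 - 1*11)) = 17511*(29147 + (-80 - 11)) = 17511*(29147 - 91) = 17511*29056 = 508799616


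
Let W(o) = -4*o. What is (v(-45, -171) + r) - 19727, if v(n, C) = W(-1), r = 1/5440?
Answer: -107293119/5440 ≈ -19723.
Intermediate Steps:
r = 1/5440 ≈ 0.00018382
v(n, C) = 4 (v(n, C) = -4*(-1) = 4)
(v(-45, -171) + r) - 19727 = (4 + 1/5440) - 19727 = 21761/5440 - 19727 = -107293119/5440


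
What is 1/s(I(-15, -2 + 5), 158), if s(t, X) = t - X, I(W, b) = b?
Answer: -1/155 ≈ -0.0064516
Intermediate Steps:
1/s(I(-15, -2 + 5), 158) = 1/((-2 + 5) - 1*158) = 1/(3 - 158) = 1/(-155) = -1/155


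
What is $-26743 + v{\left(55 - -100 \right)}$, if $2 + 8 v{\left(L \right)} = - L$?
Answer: $- \frac{214101}{8} \approx -26763.0$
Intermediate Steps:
$v{\left(L \right)} = - \frac{1}{4} - \frac{L}{8}$ ($v{\left(L \right)} = - \frac{1}{4} + \frac{\left(-1\right) L}{8} = - \frac{1}{4} - \frac{L}{8}$)
$-26743 + v{\left(55 - -100 \right)} = -26743 - \left(\frac{1}{4} + \frac{55 - -100}{8}\right) = -26743 - \left(\frac{1}{4} + \frac{55 + 100}{8}\right) = -26743 - \frac{157}{8} = - \frac{214101}{8}$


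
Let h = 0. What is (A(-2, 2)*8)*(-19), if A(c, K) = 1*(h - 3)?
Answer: 456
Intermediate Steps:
A(c, K) = -3 (A(c, K) = 1*(0 - 3) = 1*(-3) = -3)
(A(-2, 2)*8)*(-19) = -3*8*(-19) = -24*(-19) = 456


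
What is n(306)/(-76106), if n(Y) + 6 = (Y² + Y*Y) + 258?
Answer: -93762/38053 ≈ -2.4640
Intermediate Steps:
n(Y) = 252 + 2*Y² (n(Y) = -6 + ((Y² + Y*Y) + 258) = -6 + ((Y² + Y²) + 258) = -6 + (2*Y² + 258) = -6 + (258 + 2*Y²) = 252 + 2*Y²)
n(306)/(-76106) = (252 + 2*306²)/(-76106) = (252 + 2*93636)*(-1/76106) = (252 + 187272)*(-1/76106) = 187524*(-1/76106) = -93762/38053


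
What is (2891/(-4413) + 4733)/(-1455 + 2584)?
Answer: 20883838/4982277 ≈ 4.1916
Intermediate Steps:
(2891/(-4413) + 4733)/(-1455 + 2584) = (2891*(-1/4413) + 4733)/1129 = (-2891/4413 + 4733)*(1/1129) = (20883838/4413)*(1/1129) = 20883838/4982277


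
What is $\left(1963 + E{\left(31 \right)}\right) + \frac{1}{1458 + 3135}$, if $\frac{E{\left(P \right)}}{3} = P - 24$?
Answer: $\frac{9112513}{4593} \approx 1984.0$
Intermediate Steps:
$E{\left(P \right)} = -72 + 3 P$ ($E{\left(P \right)} = 3 \left(P - 24\right) = 3 \left(-24 + P\right) = -72 + 3 P$)
$\left(1963 + E{\left(31 \right)}\right) + \frac{1}{1458 + 3135} = \left(1963 + \left(-72 + 3 \cdot 31\right)\right) + \frac{1}{1458 + 3135} = \left(1963 + \left(-72 + 93\right)\right) + \frac{1}{4593} = \left(1963 + 21\right) + \frac{1}{4593} = 1984 + \frac{1}{4593} = \frac{9112513}{4593}$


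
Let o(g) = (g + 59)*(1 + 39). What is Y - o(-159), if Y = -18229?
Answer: -14229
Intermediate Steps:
o(g) = 2360 + 40*g (o(g) = (59 + g)*40 = 2360 + 40*g)
Y - o(-159) = -18229 - (2360 + 40*(-159)) = -18229 - (2360 - 6360) = -18229 - 1*(-4000) = -18229 + 4000 = -14229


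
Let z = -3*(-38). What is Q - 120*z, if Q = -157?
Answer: -13837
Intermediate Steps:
z = 114
Q - 120*z = -157 - 120*114 = -157 - 13680 = -13837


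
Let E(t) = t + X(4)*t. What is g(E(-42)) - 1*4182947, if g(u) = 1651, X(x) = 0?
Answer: -4181296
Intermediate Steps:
E(t) = t (E(t) = t + 0*t = t + 0 = t)
g(E(-42)) - 1*4182947 = 1651 - 1*4182947 = 1651 - 4182947 = -4181296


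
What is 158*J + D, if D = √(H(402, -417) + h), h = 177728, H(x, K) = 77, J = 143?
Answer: 22594 + √177805 ≈ 23016.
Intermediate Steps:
D = √177805 (D = √(77 + 177728) = √177805 ≈ 421.67)
158*J + D = 158*143 + √177805 = 22594 + √177805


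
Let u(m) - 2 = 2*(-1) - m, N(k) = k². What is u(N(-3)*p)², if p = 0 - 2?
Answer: 324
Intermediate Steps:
p = -2
u(m) = -m (u(m) = 2 + (2*(-1) - m) = 2 + (-2 - m) = -m)
u(N(-3)*p)² = (-(-3)²*(-2))² = (-9*(-2))² = (-1*(-18))² = 18² = 324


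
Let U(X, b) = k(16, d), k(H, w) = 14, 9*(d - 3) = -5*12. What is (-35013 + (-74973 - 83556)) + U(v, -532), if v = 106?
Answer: -193528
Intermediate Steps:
d = -11/3 (d = 3 + (-5*12)/9 = 3 + (⅑)*(-60) = 3 - 20/3 = -11/3 ≈ -3.6667)
U(X, b) = 14
(-35013 + (-74973 - 83556)) + U(v, -532) = (-35013 + (-74973 - 83556)) + 14 = (-35013 - 158529) + 14 = -193542 + 14 = -193528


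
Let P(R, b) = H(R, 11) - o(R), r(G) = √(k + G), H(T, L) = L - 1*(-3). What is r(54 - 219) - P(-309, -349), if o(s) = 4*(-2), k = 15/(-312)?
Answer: -22 + I*√446290/52 ≈ -22.0 + 12.847*I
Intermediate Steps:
k = -5/104 (k = 15*(-1/312) = -5/104 ≈ -0.048077)
H(T, L) = 3 + L (H(T, L) = L + 3 = 3 + L)
r(G) = √(-5/104 + G)
o(s) = -8
P(R, b) = 22 (P(R, b) = (3 + 11) - 1*(-8) = 14 + 8 = 22)
r(54 - 219) - P(-309, -349) = √(-130 + 2704*(54 - 219))/52 - 1*22 = √(-130 + 2704*(-165))/52 - 22 = √(-130 - 446160)/52 - 22 = √(-446290)/52 - 22 = (I*√446290)/52 - 22 = I*√446290/52 - 22 = -22 + I*√446290/52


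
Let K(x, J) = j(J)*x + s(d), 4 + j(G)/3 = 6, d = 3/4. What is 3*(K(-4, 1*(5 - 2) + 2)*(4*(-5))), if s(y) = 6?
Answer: 1080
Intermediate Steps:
d = ¾ (d = 3*(¼) = ¾ ≈ 0.75000)
j(G) = 6 (j(G) = -12 + 3*6 = -12 + 18 = 6)
K(x, J) = 6 + 6*x (K(x, J) = 6*x + 6 = 6 + 6*x)
3*(K(-4, 1*(5 - 2) + 2)*(4*(-5))) = 3*((6 + 6*(-4))*(4*(-5))) = 3*((6 - 24)*(-20)) = 3*(-18*(-20)) = 3*360 = 1080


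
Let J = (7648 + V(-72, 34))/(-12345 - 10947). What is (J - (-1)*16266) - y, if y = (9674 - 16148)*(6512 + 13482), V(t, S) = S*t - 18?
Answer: 1507661134021/11646 ≈ 1.2946e+8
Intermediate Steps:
V(t, S) = -18 + S*t
J = -2591/11646 (J = (7648 + (-18 + 34*(-72)))/(-12345 - 10947) = (7648 + (-18 - 2448))/(-23292) = (7648 - 2466)*(-1/23292) = 5182*(-1/23292) = -2591/11646 ≈ -0.22248)
y = -129441156 (y = -6474*19994 = -129441156)
(J - (-1)*16266) - y = (-2591/11646 - (-1)*16266) - 1*(-129441156) = (-2591/11646 - 1*(-16266)) + 129441156 = (-2591/11646 + 16266) + 129441156 = 189431245/11646 + 129441156 = 1507661134021/11646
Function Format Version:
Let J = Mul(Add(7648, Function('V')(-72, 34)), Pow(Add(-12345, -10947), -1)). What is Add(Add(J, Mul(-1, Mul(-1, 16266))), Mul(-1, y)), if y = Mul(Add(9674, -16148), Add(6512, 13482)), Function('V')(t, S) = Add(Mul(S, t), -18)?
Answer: Rational(1507661134021, 11646) ≈ 1.2946e+8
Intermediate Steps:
Function('V')(t, S) = Add(-18, Mul(S, t))
J = Rational(-2591, 11646) (J = Mul(Add(7648, Add(-18, Mul(34, -72))), Pow(Add(-12345, -10947), -1)) = Mul(Add(7648, Add(-18, -2448)), Pow(-23292, -1)) = Mul(Add(7648, -2466), Rational(-1, 23292)) = Mul(5182, Rational(-1, 23292)) = Rational(-2591, 11646) ≈ -0.22248)
y = -129441156 (y = Mul(-6474, 19994) = -129441156)
Add(Add(J, Mul(-1, Mul(-1, 16266))), Mul(-1, y)) = Add(Add(Rational(-2591, 11646), Mul(-1, Mul(-1, 16266))), Mul(-1, -129441156)) = Add(Add(Rational(-2591, 11646), Mul(-1, -16266)), 129441156) = Add(Add(Rational(-2591, 11646), 16266), 129441156) = Add(Rational(189431245, 11646), 129441156) = Rational(1507661134021, 11646)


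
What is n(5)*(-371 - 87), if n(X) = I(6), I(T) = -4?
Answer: 1832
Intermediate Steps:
n(X) = -4
n(5)*(-371 - 87) = -4*(-371 - 87) = -4*(-458) = 1832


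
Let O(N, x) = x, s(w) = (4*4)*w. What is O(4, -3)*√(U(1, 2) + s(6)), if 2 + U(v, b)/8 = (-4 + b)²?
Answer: -12*√7 ≈ -31.749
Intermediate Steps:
U(v, b) = -16 + 8*(-4 + b)²
s(w) = 16*w
O(4, -3)*√(U(1, 2) + s(6)) = -3*√((-16 + 8*(-4 + 2)²) + 16*6) = -3*√((-16 + 8*(-2)²) + 96) = -3*√((-16 + 8*4) + 96) = -3*√((-16 + 32) + 96) = -3*√(16 + 96) = -12*√7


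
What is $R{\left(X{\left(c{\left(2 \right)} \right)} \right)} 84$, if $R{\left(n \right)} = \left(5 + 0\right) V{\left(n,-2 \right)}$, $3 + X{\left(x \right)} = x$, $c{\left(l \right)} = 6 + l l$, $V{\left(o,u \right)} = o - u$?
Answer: $3780$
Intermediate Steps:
$c{\left(l \right)} = 6 + l^{2}$
$X{\left(x \right)} = -3 + x$
$R{\left(n \right)} = 10 + 5 n$ ($R{\left(n \right)} = \left(5 + 0\right) \left(n - -2\right) = 5 \left(n + 2\right) = 5 \left(2 + n\right) = 10 + 5 n$)
$R{\left(X{\left(c{\left(2 \right)} \right)} \right)} 84 = \left(10 + 5 \left(-3 + \left(6 + 2^{2}\right)\right)\right) 84 = \left(10 + 5 \left(-3 + \left(6 + 4\right)\right)\right) 84 = \left(10 + 5 \left(-3 + 10\right)\right) 84 = \left(10 + 5 \cdot 7\right) 84 = \left(10 + 35\right) 84 = 45 \cdot 84 = 3780$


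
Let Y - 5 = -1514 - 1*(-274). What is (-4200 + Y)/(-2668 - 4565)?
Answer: 5435/7233 ≈ 0.75142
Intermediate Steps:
Y = -1235 (Y = 5 + (-1514 - 1*(-274)) = 5 + (-1514 + 274) = 5 - 1240 = -1235)
(-4200 + Y)/(-2668 - 4565) = (-4200 - 1235)/(-2668 - 4565) = -5435/(-7233) = -5435*(-1/7233) = 5435/7233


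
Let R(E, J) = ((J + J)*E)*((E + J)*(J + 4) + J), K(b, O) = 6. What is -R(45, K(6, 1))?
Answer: -278640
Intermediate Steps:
R(E, J) = 2*E*J*(J + (4 + J)*(E + J)) (R(E, J) = ((2*J)*E)*((E + J)*(4 + J) + J) = (2*E*J)*((4 + J)*(E + J) + J) = (2*E*J)*(J + (4 + J)*(E + J)) = 2*E*J*(J + (4 + J)*(E + J)))
-R(45, K(6, 1)) = -2*45*6*(6² + 4*45 + 5*6 + 45*6) = -2*45*6*(36 + 180 + 30 + 270) = -2*45*6*516 = -1*278640 = -278640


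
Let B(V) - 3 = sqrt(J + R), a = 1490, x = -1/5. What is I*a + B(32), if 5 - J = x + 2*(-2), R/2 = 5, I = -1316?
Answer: -1960837 + 4*sqrt(30)/5 ≈ -1.9608e+6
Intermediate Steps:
x = -1/5 (x = -1*1/5 = -1/5 ≈ -0.20000)
R = 10 (R = 2*5 = 10)
J = 46/5 (J = 5 - (-1/5 + 2*(-2)) = 5 - (-1/5 - 4) = 5 - 1*(-21/5) = 5 + 21/5 = 46/5 ≈ 9.2000)
B(V) = 3 + 4*sqrt(30)/5 (B(V) = 3 + sqrt(46/5 + 10) = 3 + sqrt(96/5) = 3 + 4*sqrt(30)/5)
I*a + B(32) = -1316*1490 + (3 + 4*sqrt(30)/5) = -1960840 + (3 + 4*sqrt(30)/5) = -1960837 + 4*sqrt(30)/5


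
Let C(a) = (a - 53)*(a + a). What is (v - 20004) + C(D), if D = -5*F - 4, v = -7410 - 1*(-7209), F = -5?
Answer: -21549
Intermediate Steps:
v = -201 (v = -7410 + 7209 = -201)
D = 21 (D = -5*(-5) - 4 = 25 - 4 = 21)
C(a) = 2*a*(-53 + a) (C(a) = (-53 + a)*(2*a) = 2*a*(-53 + a))
(v - 20004) + C(D) = (-201 - 20004) + 2*21*(-53 + 21) = -20205 + 2*21*(-32) = -20205 - 1344 = -21549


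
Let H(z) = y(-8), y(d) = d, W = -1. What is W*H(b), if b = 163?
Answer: 8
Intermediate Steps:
H(z) = -8
W*H(b) = -1*(-8) = 8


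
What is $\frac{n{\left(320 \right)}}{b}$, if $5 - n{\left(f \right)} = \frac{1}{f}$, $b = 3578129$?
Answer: $\frac{1599}{1145001280} \approx 1.3965 \cdot 10^{-6}$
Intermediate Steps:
$n{\left(f \right)} = 5 - \frac{1}{f}$
$\frac{n{\left(320 \right)}}{b} = \frac{5 - \frac{1}{320}}{3578129} = \left(5 - \frac{1}{320}\right) \frac{1}{3578129} = \frac{1599}{320} \cdot \frac{1}{3578129} = \frac{1599}{1145001280}$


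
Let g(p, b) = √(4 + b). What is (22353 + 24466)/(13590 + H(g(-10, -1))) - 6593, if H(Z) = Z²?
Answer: -89571830/13593 ≈ -6589.6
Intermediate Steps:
(22353 + 24466)/(13590 + H(g(-10, -1))) - 6593 = (22353 + 24466)/(13590 + (√(4 - 1))²) - 6593 = 46819/(13590 + (√3)²) - 6593 = 46819/(13590 + 3) - 6593 = 46819/13593 - 6593 = -89571830/13593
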